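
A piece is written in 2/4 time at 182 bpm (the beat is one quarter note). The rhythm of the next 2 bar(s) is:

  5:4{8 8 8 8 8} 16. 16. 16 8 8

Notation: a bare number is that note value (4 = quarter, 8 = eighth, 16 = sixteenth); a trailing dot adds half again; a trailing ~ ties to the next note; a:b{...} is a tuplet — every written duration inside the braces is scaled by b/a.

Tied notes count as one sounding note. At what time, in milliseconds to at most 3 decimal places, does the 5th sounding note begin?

note 5 onset = 8/5b = 527.473ms

1. 0.0ms @ 0 + 131.868ms (2/5)
2. 131.868ms @ 2/5 + 131.868ms (2/5)
3. 263.736ms @ 4/5 + 131.868ms (2/5)
4. 395.604ms @ 6/5 + 131.868ms (2/5)
5. 527.473ms @ 8/5 + 131.868ms (2/5)
6. 659.341ms @ 2 + 123.626ms (3/8)
7. 782.967ms @ 19/8 + 123.626ms (3/8)
8. 906.593ms @ 11/4 + 82.418ms (1/4)
9. 989.011ms @ 3 + 164.835ms (1/2)
10. 1153.846ms @ 7/2 + 164.835ms (1/2)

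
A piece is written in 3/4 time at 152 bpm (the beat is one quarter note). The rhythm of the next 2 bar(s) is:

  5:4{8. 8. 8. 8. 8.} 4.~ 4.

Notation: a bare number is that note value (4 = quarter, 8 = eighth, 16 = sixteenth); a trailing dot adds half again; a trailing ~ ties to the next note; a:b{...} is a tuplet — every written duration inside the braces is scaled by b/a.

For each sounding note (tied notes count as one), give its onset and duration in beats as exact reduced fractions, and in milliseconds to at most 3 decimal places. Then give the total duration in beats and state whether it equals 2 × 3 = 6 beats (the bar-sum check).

1) 0.0ms=0b +236.842ms=3/5b
2) 236.842ms=3/5b +236.842ms=3/5b
3) 473.684ms=6/5b +236.842ms=3/5b
4) 710.526ms=9/5b +236.842ms=3/5b
5) 947.368ms=12/5b +236.842ms=3/5b
6) 1184.211ms=3b +1184.211ms=3b
Σ=6b of 6 (152bpm 3/4) — PASS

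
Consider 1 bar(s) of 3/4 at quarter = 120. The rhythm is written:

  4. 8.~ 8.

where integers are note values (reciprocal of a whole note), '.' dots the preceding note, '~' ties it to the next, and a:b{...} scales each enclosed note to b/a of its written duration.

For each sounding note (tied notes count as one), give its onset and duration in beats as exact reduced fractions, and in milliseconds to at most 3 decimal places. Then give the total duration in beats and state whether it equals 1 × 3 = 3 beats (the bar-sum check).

1) 0.0ms=0b +750.0ms=3/2b
2) 750.0ms=3/2b +750.0ms=3/2b
Σ=3b of 3 (120bpm 3/4) — PASS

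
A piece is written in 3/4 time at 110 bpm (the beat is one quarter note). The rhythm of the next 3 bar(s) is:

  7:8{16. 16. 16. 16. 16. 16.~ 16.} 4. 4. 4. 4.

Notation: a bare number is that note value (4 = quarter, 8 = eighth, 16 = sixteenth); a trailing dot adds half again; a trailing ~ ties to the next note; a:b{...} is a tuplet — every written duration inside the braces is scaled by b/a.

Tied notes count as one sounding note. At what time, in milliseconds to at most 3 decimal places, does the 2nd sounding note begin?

note 2 onset = 3/7b = 233.766ms

1. 0.0ms @ 0 + 233.766ms (3/7)
2. 233.766ms @ 3/7 + 233.766ms (3/7)
3. 467.532ms @ 6/7 + 233.766ms (3/7)
4. 701.299ms @ 9/7 + 233.766ms (3/7)
5. 935.065ms @ 12/7 + 233.766ms (3/7)
6. 1168.831ms @ 15/7 + 467.532ms (6/7)
7. 1636.364ms @ 3 + 818.182ms (3/2)
8. 2454.545ms @ 9/2 + 818.182ms (3/2)
9. 3272.727ms @ 6 + 818.182ms (3/2)
10. 4090.909ms @ 15/2 + 818.182ms (3/2)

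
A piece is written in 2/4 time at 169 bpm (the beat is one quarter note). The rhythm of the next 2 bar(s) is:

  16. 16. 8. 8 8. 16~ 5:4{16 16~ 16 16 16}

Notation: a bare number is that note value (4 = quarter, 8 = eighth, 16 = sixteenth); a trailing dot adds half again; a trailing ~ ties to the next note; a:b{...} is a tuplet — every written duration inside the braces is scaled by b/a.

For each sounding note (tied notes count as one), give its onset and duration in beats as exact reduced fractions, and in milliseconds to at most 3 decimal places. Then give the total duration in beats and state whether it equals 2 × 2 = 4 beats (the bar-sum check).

1) 0.0ms=0b +133.136ms=3/8b
2) 133.136ms=3/8b +133.136ms=3/8b
3) 266.272ms=3/4b +266.272ms=3/4b
4) 532.544ms=3/2b +177.515ms=1/2b
5) 710.059ms=2b +266.272ms=3/4b
6) 976.331ms=11/4b +159.763ms=9/20b
7) 1136.095ms=16/5b +142.012ms=2/5b
8) 1278.107ms=18/5b +71.006ms=1/5b
9) 1349.112ms=19/5b +71.006ms=1/5b
Σ=4b of 4 (169bpm 2/4) — PASS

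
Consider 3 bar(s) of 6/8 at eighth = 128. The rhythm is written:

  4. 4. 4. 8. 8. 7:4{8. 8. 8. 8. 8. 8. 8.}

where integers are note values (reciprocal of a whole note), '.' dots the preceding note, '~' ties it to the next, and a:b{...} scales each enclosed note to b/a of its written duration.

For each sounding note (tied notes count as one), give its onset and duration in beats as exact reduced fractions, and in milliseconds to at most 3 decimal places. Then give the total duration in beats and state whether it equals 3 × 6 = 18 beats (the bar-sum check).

1) 0.0ms=0b +1406.25ms=3b
2) 1406.25ms=3b +1406.25ms=3b
3) 2812.5ms=6b +1406.25ms=3b
4) 4218.75ms=9b +703.125ms=3/2b
5) 4921.875ms=21/2b +703.125ms=3/2b
6) 5625.0ms=12b +401.786ms=6/7b
7) 6026.786ms=90/7b +401.786ms=6/7b
8) 6428.571ms=96/7b +401.786ms=6/7b
9) 6830.357ms=102/7b +401.786ms=6/7b
10) 7232.143ms=108/7b +401.786ms=6/7b
11) 7633.929ms=114/7b +401.786ms=6/7b
12) 8035.714ms=120/7b +401.786ms=6/7b
Σ=18b of 18 (128bpm 6/8) — PASS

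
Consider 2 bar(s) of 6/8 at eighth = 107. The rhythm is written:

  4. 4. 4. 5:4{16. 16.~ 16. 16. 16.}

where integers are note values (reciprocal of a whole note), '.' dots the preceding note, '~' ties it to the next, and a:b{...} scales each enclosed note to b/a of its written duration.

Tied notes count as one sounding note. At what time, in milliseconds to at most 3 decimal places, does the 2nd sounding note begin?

note 2 onset = 3b = 1682.243ms

1. 0.0ms @ 0 + 1682.243ms (3)
2. 1682.243ms @ 3 + 1682.243ms (3)
3. 3364.486ms @ 6 + 1682.243ms (3)
4. 5046.729ms @ 9 + 336.449ms (3/5)
5. 5383.178ms @ 48/5 + 672.897ms (6/5)
6. 6056.075ms @ 54/5 + 336.449ms (3/5)
7. 6392.523ms @ 57/5 + 336.449ms (3/5)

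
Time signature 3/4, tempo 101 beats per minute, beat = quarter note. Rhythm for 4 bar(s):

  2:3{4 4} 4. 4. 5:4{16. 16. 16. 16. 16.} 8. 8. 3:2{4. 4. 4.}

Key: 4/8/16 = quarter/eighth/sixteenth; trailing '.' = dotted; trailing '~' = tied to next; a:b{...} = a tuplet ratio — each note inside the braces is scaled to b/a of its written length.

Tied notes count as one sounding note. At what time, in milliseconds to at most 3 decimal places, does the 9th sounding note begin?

1. 0.0ms @ 0 + 891.089ms (3/2)
2. 891.089ms @ 3/2 + 891.089ms (3/2)
3. 1782.178ms @ 3 + 891.089ms (3/2)
4. 2673.267ms @ 9/2 + 891.089ms (3/2)
5. 3564.356ms @ 6 + 178.218ms (3/10)
6. 3742.574ms @ 63/10 + 178.218ms (3/10)
7. 3920.792ms @ 33/5 + 178.218ms (3/10)
8. 4099.01ms @ 69/10 + 178.218ms (3/10)
9. 4277.228ms @ 36/5 + 178.218ms (3/10)
10. 4455.446ms @ 15/2 + 445.545ms (3/4)
11. 4900.99ms @ 33/4 + 445.545ms (3/4)
12. 5346.535ms @ 9 + 594.059ms (1)
13. 5940.594ms @ 10 + 594.059ms (1)
14. 6534.653ms @ 11 + 594.059ms (1)

note 9 onset = 36/5b = 4277.228ms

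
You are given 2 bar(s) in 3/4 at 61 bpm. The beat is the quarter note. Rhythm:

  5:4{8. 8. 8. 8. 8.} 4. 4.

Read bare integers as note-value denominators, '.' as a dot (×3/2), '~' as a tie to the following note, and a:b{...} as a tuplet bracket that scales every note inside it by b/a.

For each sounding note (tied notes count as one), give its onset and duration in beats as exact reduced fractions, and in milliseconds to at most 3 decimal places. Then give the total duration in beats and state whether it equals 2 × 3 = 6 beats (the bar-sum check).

1) 0.0ms=0b +590.164ms=3/5b
2) 590.164ms=3/5b +590.164ms=3/5b
3) 1180.328ms=6/5b +590.164ms=3/5b
4) 1770.492ms=9/5b +590.164ms=3/5b
5) 2360.656ms=12/5b +590.164ms=3/5b
6) 2950.82ms=3b +1475.41ms=3/2b
7) 4426.23ms=9/2b +1475.41ms=3/2b
Σ=6b of 6 (61bpm 3/4) — PASS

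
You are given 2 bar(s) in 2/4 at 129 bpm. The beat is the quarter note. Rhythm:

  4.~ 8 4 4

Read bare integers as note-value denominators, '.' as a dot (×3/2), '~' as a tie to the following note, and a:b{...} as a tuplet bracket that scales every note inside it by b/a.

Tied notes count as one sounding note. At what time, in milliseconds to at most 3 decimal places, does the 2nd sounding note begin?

1. 0.0ms @ 0 + 930.233ms (2)
2. 930.233ms @ 2 + 465.116ms (1)
3. 1395.349ms @ 3 + 465.116ms (1)

note 2 onset = 2b = 930.233ms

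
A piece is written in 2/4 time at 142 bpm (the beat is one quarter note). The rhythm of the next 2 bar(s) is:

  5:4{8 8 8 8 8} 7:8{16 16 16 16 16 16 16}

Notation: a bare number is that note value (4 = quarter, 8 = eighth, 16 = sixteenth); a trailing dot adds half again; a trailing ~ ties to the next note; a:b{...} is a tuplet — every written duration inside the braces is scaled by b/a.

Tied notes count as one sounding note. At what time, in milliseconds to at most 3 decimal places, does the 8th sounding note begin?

1. 0.0ms @ 0 + 169.014ms (2/5)
2. 169.014ms @ 2/5 + 169.014ms (2/5)
3. 338.028ms @ 4/5 + 169.014ms (2/5)
4. 507.042ms @ 6/5 + 169.014ms (2/5)
5. 676.056ms @ 8/5 + 169.014ms (2/5)
6. 845.07ms @ 2 + 120.724ms (2/7)
7. 965.795ms @ 16/7 + 120.724ms (2/7)
8. 1086.519ms @ 18/7 + 120.724ms (2/7)
9. 1207.243ms @ 20/7 + 120.724ms (2/7)
10. 1327.968ms @ 22/7 + 120.724ms (2/7)
11. 1448.692ms @ 24/7 + 120.724ms (2/7)
12. 1569.416ms @ 26/7 + 120.724ms (2/7)

note 8 onset = 18/7b = 1086.519ms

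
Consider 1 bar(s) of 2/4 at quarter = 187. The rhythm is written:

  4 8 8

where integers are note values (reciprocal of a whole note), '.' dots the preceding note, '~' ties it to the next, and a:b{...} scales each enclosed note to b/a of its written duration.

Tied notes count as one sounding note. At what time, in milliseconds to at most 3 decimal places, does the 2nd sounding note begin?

note 2 onset = 1b = 320.856ms

1. 0.0ms @ 0 + 320.856ms (1)
2. 320.856ms @ 1 + 160.428ms (1/2)
3. 481.283ms @ 3/2 + 160.428ms (1/2)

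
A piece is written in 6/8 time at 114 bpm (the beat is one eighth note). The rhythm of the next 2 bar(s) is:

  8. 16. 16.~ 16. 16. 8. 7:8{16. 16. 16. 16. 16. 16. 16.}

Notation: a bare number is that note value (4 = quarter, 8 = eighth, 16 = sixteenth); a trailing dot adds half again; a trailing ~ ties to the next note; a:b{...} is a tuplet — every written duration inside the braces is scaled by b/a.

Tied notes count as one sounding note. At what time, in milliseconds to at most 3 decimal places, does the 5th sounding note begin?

1. 0.0ms @ 0 + 789.474ms (3/2)
2. 789.474ms @ 3/2 + 394.737ms (3/4)
3. 1184.211ms @ 9/4 + 789.474ms (3/2)
4. 1973.684ms @ 15/4 + 394.737ms (3/4)
5. 2368.421ms @ 9/2 + 789.474ms (3/2)
6. 3157.895ms @ 6 + 451.128ms (6/7)
7. 3609.023ms @ 48/7 + 451.128ms (6/7)
8. 4060.15ms @ 54/7 + 451.128ms (6/7)
9. 4511.278ms @ 60/7 + 451.128ms (6/7)
10. 4962.406ms @ 66/7 + 451.128ms (6/7)
11. 5413.534ms @ 72/7 + 451.128ms (6/7)
12. 5864.662ms @ 78/7 + 451.128ms (6/7)

note 5 onset = 9/2b = 2368.421ms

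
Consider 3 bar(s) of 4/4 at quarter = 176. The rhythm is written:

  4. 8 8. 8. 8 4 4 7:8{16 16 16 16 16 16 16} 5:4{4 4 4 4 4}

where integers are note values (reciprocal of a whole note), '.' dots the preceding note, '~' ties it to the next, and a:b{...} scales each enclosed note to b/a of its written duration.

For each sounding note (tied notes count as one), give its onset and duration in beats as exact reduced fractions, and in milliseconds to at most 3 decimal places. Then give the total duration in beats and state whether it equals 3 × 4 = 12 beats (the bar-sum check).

1) 0.0ms=0b +511.364ms=3/2b
2) 511.364ms=3/2b +170.455ms=1/2b
3) 681.818ms=2b +255.682ms=3/4b
4) 937.5ms=11/4b +255.682ms=3/4b
5) 1193.182ms=7/2b +170.455ms=1/2b
6) 1363.636ms=4b +340.909ms=1b
7) 1704.545ms=5b +340.909ms=1b
8) 2045.455ms=6b +97.403ms=2/7b
9) 2142.857ms=44/7b +97.403ms=2/7b
10) 2240.26ms=46/7b +97.403ms=2/7b
11) 2337.662ms=48/7b +97.403ms=2/7b
12) 2435.065ms=50/7b +97.403ms=2/7b
13) 2532.468ms=52/7b +97.403ms=2/7b
14) 2629.87ms=54/7b +97.403ms=2/7b
15) 2727.273ms=8b +272.727ms=4/5b
16) 3000.0ms=44/5b +272.727ms=4/5b
17) 3272.727ms=48/5b +272.727ms=4/5b
18) 3545.455ms=52/5b +272.727ms=4/5b
19) 3818.182ms=56/5b +272.727ms=4/5b
Σ=12b of 12 (176bpm 4/4) — PASS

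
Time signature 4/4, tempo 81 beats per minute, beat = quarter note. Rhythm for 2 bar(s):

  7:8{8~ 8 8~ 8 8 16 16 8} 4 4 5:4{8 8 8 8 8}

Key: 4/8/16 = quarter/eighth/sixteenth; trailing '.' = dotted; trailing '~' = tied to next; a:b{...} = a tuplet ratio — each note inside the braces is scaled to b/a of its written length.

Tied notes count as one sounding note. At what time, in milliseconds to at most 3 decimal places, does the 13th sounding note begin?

1. 0.0ms @ 0 + 846.561ms (8/7)
2. 846.561ms @ 8/7 + 846.561ms (8/7)
3. 1693.122ms @ 16/7 + 423.28ms (4/7)
4. 2116.402ms @ 20/7 + 211.64ms (2/7)
5. 2328.042ms @ 22/7 + 211.64ms (2/7)
6. 2539.683ms @ 24/7 + 423.28ms (4/7)
7. 2962.963ms @ 4 + 740.741ms (1)
8. 3703.704ms @ 5 + 740.741ms (1)
9. 4444.444ms @ 6 + 296.296ms (2/5)
10. 4740.741ms @ 32/5 + 296.296ms (2/5)
11. 5037.037ms @ 34/5 + 296.296ms (2/5)
12. 5333.333ms @ 36/5 + 296.296ms (2/5)
13. 5629.63ms @ 38/5 + 296.296ms (2/5)

note 13 onset = 38/5b = 5629.63ms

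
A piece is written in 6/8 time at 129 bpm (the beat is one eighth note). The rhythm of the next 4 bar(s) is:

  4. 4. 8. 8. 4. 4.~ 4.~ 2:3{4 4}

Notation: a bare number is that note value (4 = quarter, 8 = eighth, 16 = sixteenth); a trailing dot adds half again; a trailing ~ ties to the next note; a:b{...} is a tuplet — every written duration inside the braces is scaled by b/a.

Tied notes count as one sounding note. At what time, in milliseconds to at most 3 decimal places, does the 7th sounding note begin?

note 7 onset = 21b = 9767.442ms

1. 0.0ms @ 0 + 1395.349ms (3)
2. 1395.349ms @ 3 + 1395.349ms (3)
3. 2790.698ms @ 6 + 697.674ms (3/2)
4. 3488.372ms @ 15/2 + 697.674ms (3/2)
5. 4186.047ms @ 9 + 1395.349ms (3)
6. 5581.395ms @ 12 + 4186.047ms (9)
7. 9767.442ms @ 21 + 1395.349ms (3)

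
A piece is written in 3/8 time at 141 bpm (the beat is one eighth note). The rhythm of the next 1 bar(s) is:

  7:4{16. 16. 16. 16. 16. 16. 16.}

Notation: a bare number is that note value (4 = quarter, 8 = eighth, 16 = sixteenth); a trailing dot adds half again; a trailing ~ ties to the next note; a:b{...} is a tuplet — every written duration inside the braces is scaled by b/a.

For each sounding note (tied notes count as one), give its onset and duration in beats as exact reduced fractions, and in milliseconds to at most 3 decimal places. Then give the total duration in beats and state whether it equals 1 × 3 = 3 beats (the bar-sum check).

1) 0.0ms=0b +182.371ms=3/7b
2) 182.371ms=3/7b +182.371ms=3/7b
3) 364.742ms=6/7b +182.371ms=3/7b
4) 547.112ms=9/7b +182.371ms=3/7b
5) 729.483ms=12/7b +182.371ms=3/7b
6) 911.854ms=15/7b +182.371ms=3/7b
7) 1094.225ms=18/7b +182.371ms=3/7b
Σ=3b of 3 (141bpm 3/8) — PASS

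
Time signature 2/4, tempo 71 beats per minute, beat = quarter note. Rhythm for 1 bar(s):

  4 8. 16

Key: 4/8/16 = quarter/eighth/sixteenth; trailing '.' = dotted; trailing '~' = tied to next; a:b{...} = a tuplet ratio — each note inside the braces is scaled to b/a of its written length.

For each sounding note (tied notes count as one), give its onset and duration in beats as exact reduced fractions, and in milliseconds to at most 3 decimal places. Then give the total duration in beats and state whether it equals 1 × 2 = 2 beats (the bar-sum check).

1) 0.0ms=0b +845.07ms=1b
2) 845.07ms=1b +633.803ms=3/4b
3) 1478.873ms=7/4b +211.268ms=1/4b
Σ=2b of 2 (71bpm 2/4) — PASS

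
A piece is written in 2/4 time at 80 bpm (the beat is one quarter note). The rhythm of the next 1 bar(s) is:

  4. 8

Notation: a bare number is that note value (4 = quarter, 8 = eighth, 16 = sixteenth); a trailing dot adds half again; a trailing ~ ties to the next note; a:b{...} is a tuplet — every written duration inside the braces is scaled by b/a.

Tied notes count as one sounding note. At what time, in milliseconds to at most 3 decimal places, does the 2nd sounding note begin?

1. 0.0ms @ 0 + 1125.0ms (3/2)
2. 1125.0ms @ 3/2 + 375.0ms (1/2)

note 2 onset = 3/2b = 1125.0ms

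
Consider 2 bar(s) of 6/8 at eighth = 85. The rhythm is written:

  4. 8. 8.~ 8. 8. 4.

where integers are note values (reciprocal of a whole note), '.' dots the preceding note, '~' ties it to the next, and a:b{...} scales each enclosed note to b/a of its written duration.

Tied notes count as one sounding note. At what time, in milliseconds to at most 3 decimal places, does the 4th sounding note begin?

1. 0.0ms @ 0 + 2117.647ms (3)
2. 2117.647ms @ 3 + 1058.824ms (3/2)
3. 3176.471ms @ 9/2 + 2117.647ms (3)
4. 5294.118ms @ 15/2 + 1058.824ms (3/2)
5. 6352.941ms @ 9 + 2117.647ms (3)

note 4 onset = 15/2b = 5294.118ms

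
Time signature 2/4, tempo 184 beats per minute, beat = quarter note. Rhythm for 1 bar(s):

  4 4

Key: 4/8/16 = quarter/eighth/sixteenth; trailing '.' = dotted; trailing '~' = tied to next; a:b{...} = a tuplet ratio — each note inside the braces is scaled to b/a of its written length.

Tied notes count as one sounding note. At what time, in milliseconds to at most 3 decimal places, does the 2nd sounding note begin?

note 2 onset = 1b = 326.087ms

1. 0.0ms @ 0 + 326.087ms (1)
2. 326.087ms @ 1 + 326.087ms (1)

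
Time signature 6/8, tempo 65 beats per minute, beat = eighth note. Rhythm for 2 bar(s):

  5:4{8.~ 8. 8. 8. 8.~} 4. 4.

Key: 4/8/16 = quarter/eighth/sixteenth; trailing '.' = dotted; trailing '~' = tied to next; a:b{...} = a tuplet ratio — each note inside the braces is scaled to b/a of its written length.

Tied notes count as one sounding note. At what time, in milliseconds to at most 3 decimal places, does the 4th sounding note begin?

note 4 onset = 24/5b = 4430.769ms

1. 0.0ms @ 0 + 2215.385ms (12/5)
2. 2215.385ms @ 12/5 + 1107.692ms (6/5)
3. 3323.077ms @ 18/5 + 1107.692ms (6/5)
4. 4430.769ms @ 24/5 + 3876.923ms (21/5)
5. 8307.692ms @ 9 + 2769.231ms (3)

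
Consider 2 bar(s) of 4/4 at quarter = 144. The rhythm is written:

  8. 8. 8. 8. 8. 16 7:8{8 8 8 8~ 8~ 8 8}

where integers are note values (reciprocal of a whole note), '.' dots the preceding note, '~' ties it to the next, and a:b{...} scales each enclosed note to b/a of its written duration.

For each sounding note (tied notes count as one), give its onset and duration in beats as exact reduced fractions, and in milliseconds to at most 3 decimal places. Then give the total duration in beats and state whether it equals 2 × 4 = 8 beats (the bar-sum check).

1) 0.0ms=0b +312.5ms=3/4b
2) 312.5ms=3/4b +312.5ms=3/4b
3) 625.0ms=3/2b +312.5ms=3/4b
4) 937.5ms=9/4b +312.5ms=3/4b
5) 1250.0ms=3b +312.5ms=3/4b
6) 1562.5ms=15/4b +104.167ms=1/4b
7) 1666.667ms=4b +238.095ms=4/7b
8) 1904.762ms=32/7b +238.095ms=4/7b
9) 2142.857ms=36/7b +238.095ms=4/7b
10) 2380.952ms=40/7b +714.286ms=12/7b
11) 3095.238ms=52/7b +238.095ms=4/7b
Σ=8b of 8 (144bpm 4/4) — PASS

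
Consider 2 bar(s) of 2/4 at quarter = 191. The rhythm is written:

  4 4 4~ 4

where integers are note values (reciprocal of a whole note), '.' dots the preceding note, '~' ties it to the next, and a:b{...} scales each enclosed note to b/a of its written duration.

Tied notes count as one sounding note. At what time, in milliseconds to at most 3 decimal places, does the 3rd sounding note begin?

1. 0.0ms @ 0 + 314.136ms (1)
2. 314.136ms @ 1 + 314.136ms (1)
3. 628.272ms @ 2 + 628.272ms (2)

note 3 onset = 2b = 628.272ms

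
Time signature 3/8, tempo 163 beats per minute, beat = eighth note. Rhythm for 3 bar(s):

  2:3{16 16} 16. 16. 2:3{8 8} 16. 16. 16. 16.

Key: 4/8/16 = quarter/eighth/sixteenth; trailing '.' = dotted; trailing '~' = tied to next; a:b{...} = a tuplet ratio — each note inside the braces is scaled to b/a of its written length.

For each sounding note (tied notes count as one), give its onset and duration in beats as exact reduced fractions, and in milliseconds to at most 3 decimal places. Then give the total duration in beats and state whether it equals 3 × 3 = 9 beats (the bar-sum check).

1) 0.0ms=0b +276.074ms=3/4b
2) 276.074ms=3/4b +276.074ms=3/4b
3) 552.147ms=3/2b +276.074ms=3/4b
4) 828.221ms=9/4b +276.074ms=3/4b
5) 1104.294ms=3b +552.147ms=3/2b
6) 1656.442ms=9/2b +552.147ms=3/2b
7) 2208.589ms=6b +276.074ms=3/4b
8) 2484.663ms=27/4b +276.074ms=3/4b
9) 2760.736ms=15/2b +276.074ms=3/4b
10) 3036.81ms=33/4b +276.074ms=3/4b
Σ=9b of 9 (163bpm 3/8) — PASS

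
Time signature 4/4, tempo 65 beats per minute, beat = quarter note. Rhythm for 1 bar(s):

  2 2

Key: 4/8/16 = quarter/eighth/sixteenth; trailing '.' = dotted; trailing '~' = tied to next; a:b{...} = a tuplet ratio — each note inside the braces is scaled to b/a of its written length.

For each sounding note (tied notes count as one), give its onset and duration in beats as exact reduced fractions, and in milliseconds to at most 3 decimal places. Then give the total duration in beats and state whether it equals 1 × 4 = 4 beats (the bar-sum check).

1) 0.0ms=0b +1846.154ms=2b
2) 1846.154ms=2b +1846.154ms=2b
Σ=4b of 4 (65bpm 4/4) — PASS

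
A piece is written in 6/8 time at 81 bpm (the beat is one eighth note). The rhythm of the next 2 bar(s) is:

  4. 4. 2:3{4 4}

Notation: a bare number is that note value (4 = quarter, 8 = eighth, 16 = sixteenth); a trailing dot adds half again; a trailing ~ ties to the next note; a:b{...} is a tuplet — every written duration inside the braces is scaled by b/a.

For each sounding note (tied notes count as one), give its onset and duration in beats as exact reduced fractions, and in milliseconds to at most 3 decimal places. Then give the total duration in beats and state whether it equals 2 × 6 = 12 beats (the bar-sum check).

1) 0.0ms=0b +2222.222ms=3b
2) 2222.222ms=3b +2222.222ms=3b
3) 4444.444ms=6b +2222.222ms=3b
4) 6666.667ms=9b +2222.222ms=3b
Σ=12b of 12 (81bpm 6/8) — PASS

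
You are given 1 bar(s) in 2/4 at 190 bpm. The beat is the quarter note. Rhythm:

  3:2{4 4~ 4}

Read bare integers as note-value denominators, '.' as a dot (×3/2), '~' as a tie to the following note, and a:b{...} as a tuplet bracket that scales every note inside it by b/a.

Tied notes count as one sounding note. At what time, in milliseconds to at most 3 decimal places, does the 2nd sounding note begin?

note 2 onset = 2/3b = 210.526ms

1. 0.0ms @ 0 + 210.526ms (2/3)
2. 210.526ms @ 2/3 + 421.053ms (4/3)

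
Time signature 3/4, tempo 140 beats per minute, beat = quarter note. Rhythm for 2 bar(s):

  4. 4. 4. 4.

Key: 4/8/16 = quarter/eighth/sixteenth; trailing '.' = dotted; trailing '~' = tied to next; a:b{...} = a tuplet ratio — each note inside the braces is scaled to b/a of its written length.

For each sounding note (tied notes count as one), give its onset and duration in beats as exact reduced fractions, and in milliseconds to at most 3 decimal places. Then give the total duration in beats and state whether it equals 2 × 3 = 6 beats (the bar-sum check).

1) 0.0ms=0b +642.857ms=3/2b
2) 642.857ms=3/2b +642.857ms=3/2b
3) 1285.714ms=3b +642.857ms=3/2b
4) 1928.571ms=9/2b +642.857ms=3/2b
Σ=6b of 6 (140bpm 3/4) — PASS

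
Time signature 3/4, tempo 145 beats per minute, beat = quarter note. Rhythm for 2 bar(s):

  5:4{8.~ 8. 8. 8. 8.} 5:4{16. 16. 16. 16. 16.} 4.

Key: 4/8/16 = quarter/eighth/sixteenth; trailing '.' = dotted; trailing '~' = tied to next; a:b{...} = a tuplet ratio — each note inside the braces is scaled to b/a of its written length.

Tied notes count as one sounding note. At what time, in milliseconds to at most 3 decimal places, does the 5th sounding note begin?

1. 0.0ms @ 0 + 496.552ms (6/5)
2. 496.552ms @ 6/5 + 248.276ms (3/5)
3. 744.828ms @ 9/5 + 248.276ms (3/5)
4. 993.103ms @ 12/5 + 248.276ms (3/5)
5. 1241.379ms @ 3 + 124.138ms (3/10)
6. 1365.517ms @ 33/10 + 124.138ms (3/10)
7. 1489.655ms @ 18/5 + 124.138ms (3/10)
8. 1613.793ms @ 39/10 + 124.138ms (3/10)
9. 1737.931ms @ 21/5 + 124.138ms (3/10)
10. 1862.069ms @ 9/2 + 620.69ms (3/2)

note 5 onset = 3b = 1241.379ms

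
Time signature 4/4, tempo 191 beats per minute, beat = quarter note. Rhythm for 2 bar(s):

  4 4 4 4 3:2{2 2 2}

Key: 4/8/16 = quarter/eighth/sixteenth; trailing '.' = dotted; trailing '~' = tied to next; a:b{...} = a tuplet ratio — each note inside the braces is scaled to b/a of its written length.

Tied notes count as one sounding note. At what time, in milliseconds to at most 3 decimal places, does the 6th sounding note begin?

note 6 onset = 16/3b = 1675.393ms

1. 0.0ms @ 0 + 314.136ms (1)
2. 314.136ms @ 1 + 314.136ms (1)
3. 628.272ms @ 2 + 314.136ms (1)
4. 942.408ms @ 3 + 314.136ms (1)
5. 1256.545ms @ 4 + 418.848ms (4/3)
6. 1675.393ms @ 16/3 + 418.848ms (4/3)
7. 2094.241ms @ 20/3 + 418.848ms (4/3)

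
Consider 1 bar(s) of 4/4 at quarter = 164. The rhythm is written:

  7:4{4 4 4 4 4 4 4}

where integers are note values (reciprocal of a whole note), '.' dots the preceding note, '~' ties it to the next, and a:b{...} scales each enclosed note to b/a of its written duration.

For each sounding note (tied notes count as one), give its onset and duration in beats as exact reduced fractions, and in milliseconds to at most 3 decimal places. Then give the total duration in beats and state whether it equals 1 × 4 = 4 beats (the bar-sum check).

1) 0.0ms=0b +209.059ms=4/7b
2) 209.059ms=4/7b +209.059ms=4/7b
3) 418.118ms=8/7b +209.059ms=4/7b
4) 627.178ms=12/7b +209.059ms=4/7b
5) 836.237ms=16/7b +209.059ms=4/7b
6) 1045.296ms=20/7b +209.059ms=4/7b
7) 1254.355ms=24/7b +209.059ms=4/7b
Σ=4b of 4 (164bpm 4/4) — PASS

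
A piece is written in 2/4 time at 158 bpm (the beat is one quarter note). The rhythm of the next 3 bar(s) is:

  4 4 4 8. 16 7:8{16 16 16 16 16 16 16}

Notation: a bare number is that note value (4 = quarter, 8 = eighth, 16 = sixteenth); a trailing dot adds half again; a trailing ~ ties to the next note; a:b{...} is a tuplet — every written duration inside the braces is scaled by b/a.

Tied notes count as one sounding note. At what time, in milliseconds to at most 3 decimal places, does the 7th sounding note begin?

1. 0.0ms @ 0 + 379.747ms (1)
2. 379.747ms @ 1 + 379.747ms (1)
3. 759.494ms @ 2 + 379.747ms (1)
4. 1139.241ms @ 3 + 284.81ms (3/4)
5. 1424.051ms @ 15/4 + 94.937ms (1/4)
6. 1518.987ms @ 4 + 108.499ms (2/7)
7. 1627.486ms @ 30/7 + 108.499ms (2/7)
8. 1735.986ms @ 32/7 + 108.499ms (2/7)
9. 1844.485ms @ 34/7 + 108.499ms (2/7)
10. 1952.984ms @ 36/7 + 108.499ms (2/7)
11. 2061.483ms @ 38/7 + 108.499ms (2/7)
12. 2169.982ms @ 40/7 + 108.499ms (2/7)

note 7 onset = 30/7b = 1627.486ms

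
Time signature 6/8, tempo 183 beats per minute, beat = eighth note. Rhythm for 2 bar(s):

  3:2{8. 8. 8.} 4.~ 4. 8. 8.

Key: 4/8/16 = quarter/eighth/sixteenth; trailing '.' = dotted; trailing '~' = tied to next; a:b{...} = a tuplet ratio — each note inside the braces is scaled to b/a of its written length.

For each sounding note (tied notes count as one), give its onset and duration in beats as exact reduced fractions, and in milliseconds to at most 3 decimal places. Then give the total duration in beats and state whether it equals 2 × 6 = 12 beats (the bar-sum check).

1) 0.0ms=0b +327.869ms=1b
2) 327.869ms=1b +327.869ms=1b
3) 655.738ms=2b +327.869ms=1b
4) 983.607ms=3b +1967.213ms=6b
5) 2950.82ms=9b +491.803ms=3/2b
6) 3442.623ms=21/2b +491.803ms=3/2b
Σ=12b of 12 (183bpm 6/8) — PASS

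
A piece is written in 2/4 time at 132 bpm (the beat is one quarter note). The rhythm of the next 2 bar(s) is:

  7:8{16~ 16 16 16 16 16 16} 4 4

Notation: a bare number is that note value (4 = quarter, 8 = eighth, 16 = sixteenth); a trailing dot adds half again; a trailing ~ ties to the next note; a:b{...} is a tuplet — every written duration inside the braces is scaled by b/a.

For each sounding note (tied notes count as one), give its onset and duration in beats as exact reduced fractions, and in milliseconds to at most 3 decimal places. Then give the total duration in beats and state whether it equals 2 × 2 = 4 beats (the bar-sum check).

1) 0.0ms=0b +259.74ms=4/7b
2) 259.74ms=4/7b +129.87ms=2/7b
3) 389.61ms=6/7b +129.87ms=2/7b
4) 519.481ms=8/7b +129.87ms=2/7b
5) 649.351ms=10/7b +129.87ms=2/7b
6) 779.221ms=12/7b +129.87ms=2/7b
7) 909.091ms=2b +454.545ms=1b
8) 1363.636ms=3b +454.545ms=1b
Σ=4b of 4 (132bpm 2/4) — PASS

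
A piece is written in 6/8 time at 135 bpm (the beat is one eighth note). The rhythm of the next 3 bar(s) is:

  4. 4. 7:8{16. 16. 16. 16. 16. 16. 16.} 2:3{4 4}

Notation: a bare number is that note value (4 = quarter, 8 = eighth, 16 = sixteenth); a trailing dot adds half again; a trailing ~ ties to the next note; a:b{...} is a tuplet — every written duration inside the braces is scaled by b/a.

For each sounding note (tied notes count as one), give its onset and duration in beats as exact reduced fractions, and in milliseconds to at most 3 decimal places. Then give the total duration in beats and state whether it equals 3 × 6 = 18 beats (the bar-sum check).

1) 0.0ms=0b +1333.333ms=3b
2) 1333.333ms=3b +1333.333ms=3b
3) 2666.667ms=6b +380.952ms=6/7b
4) 3047.619ms=48/7b +380.952ms=6/7b
5) 3428.571ms=54/7b +380.952ms=6/7b
6) 3809.524ms=60/7b +380.952ms=6/7b
7) 4190.476ms=66/7b +380.952ms=6/7b
8) 4571.429ms=72/7b +380.952ms=6/7b
9) 4952.381ms=78/7b +380.952ms=6/7b
10) 5333.333ms=12b +1333.333ms=3b
11) 6666.667ms=15b +1333.333ms=3b
Σ=18b of 18 (135bpm 6/8) — PASS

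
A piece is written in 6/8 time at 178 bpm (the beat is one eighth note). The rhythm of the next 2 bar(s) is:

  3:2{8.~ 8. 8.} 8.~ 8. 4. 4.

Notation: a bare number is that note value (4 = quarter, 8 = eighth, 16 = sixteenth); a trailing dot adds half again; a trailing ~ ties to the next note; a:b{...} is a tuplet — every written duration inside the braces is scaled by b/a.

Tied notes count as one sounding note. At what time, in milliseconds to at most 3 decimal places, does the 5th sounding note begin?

1. 0.0ms @ 0 + 674.157ms (2)
2. 674.157ms @ 2 + 337.079ms (1)
3. 1011.236ms @ 3 + 1011.236ms (3)
4. 2022.472ms @ 6 + 1011.236ms (3)
5. 3033.708ms @ 9 + 1011.236ms (3)

note 5 onset = 9b = 3033.708ms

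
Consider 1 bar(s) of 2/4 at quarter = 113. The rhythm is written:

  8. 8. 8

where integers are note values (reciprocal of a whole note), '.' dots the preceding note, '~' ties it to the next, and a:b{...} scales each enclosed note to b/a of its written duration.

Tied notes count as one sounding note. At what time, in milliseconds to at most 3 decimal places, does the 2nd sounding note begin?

note 2 onset = 3/4b = 398.23ms

1. 0.0ms @ 0 + 398.23ms (3/4)
2. 398.23ms @ 3/4 + 398.23ms (3/4)
3. 796.46ms @ 3/2 + 265.487ms (1/2)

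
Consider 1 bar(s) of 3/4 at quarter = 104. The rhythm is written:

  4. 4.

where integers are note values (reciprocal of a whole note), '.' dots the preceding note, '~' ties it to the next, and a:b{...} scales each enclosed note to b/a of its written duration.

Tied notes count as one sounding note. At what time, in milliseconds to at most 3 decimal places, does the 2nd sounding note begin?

1. 0.0ms @ 0 + 865.385ms (3/2)
2. 865.385ms @ 3/2 + 865.385ms (3/2)

note 2 onset = 3/2b = 865.385ms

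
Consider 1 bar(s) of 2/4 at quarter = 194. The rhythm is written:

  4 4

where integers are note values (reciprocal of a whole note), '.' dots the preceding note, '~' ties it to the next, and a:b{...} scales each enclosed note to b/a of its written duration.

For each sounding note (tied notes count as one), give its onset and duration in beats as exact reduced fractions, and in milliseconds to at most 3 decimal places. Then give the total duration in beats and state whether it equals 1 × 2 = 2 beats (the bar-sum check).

1) 0.0ms=0b +309.278ms=1b
2) 309.278ms=1b +309.278ms=1b
Σ=2b of 2 (194bpm 2/4) — PASS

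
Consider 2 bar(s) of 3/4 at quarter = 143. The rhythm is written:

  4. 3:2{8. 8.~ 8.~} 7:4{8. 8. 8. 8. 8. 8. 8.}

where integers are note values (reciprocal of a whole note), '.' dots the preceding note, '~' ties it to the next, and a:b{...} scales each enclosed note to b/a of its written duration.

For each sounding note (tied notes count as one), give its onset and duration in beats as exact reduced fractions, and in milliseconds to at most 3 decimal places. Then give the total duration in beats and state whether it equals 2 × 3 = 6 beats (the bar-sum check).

1) 0.0ms=0b +629.371ms=3/2b
2) 629.371ms=3/2b +209.79ms=1/2b
3) 839.161ms=2b +599.401ms=10/7b
4) 1438.561ms=24/7b +179.82ms=3/7b
5) 1618.382ms=27/7b +179.82ms=3/7b
6) 1798.202ms=30/7b +179.82ms=3/7b
7) 1978.022ms=33/7b +179.82ms=3/7b
8) 2157.842ms=36/7b +179.82ms=3/7b
9) 2337.662ms=39/7b +179.82ms=3/7b
Σ=6b of 6 (143bpm 3/4) — PASS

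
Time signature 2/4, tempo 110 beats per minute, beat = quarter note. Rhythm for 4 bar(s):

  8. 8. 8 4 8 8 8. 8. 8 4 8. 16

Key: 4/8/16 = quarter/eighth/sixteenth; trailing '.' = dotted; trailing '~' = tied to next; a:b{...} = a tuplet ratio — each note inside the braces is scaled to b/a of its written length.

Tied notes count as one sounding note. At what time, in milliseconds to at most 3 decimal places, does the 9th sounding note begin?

1. 0.0ms @ 0 + 409.091ms (3/4)
2. 409.091ms @ 3/4 + 409.091ms (3/4)
3. 818.182ms @ 3/2 + 272.727ms (1/2)
4. 1090.909ms @ 2 + 545.455ms (1)
5. 1636.364ms @ 3 + 272.727ms (1/2)
6. 1909.091ms @ 7/2 + 272.727ms (1/2)
7. 2181.818ms @ 4 + 409.091ms (3/4)
8. 2590.909ms @ 19/4 + 409.091ms (3/4)
9. 3000.0ms @ 11/2 + 272.727ms (1/2)
10. 3272.727ms @ 6 + 545.455ms (1)
11. 3818.182ms @ 7 + 409.091ms (3/4)
12. 4227.273ms @ 31/4 + 136.364ms (1/4)

note 9 onset = 11/2b = 3000.0ms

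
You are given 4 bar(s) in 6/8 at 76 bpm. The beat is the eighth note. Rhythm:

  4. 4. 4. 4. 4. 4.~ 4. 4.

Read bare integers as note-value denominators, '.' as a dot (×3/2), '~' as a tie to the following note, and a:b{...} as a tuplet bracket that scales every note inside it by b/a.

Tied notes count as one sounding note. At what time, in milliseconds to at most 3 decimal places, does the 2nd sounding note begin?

note 2 onset = 3b = 2368.421ms

1. 0.0ms @ 0 + 2368.421ms (3)
2. 2368.421ms @ 3 + 2368.421ms (3)
3. 4736.842ms @ 6 + 2368.421ms (3)
4. 7105.263ms @ 9 + 2368.421ms (3)
5. 9473.684ms @ 12 + 2368.421ms (3)
6. 11842.105ms @ 15 + 4736.842ms (6)
7. 16578.947ms @ 21 + 2368.421ms (3)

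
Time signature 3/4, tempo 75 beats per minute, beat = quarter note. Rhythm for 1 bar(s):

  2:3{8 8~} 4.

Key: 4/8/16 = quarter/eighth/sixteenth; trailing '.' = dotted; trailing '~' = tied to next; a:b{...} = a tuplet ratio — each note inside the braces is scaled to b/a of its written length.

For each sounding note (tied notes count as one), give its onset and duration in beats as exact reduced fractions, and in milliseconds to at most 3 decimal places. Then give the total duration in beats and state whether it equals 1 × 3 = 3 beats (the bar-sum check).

1) 0.0ms=0b +600.0ms=3/4b
2) 600.0ms=3/4b +1800.0ms=9/4b
Σ=3b of 3 (75bpm 3/4) — PASS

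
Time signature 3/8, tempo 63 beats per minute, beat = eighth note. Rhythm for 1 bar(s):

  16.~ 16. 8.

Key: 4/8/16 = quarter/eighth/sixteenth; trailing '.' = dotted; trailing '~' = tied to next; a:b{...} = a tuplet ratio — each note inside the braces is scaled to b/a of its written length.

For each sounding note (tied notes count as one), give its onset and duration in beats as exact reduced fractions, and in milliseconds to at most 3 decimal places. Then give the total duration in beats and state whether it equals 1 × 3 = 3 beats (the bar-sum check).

1) 0.0ms=0b +1428.571ms=3/2b
2) 1428.571ms=3/2b +1428.571ms=3/2b
Σ=3b of 3 (63bpm 3/8) — PASS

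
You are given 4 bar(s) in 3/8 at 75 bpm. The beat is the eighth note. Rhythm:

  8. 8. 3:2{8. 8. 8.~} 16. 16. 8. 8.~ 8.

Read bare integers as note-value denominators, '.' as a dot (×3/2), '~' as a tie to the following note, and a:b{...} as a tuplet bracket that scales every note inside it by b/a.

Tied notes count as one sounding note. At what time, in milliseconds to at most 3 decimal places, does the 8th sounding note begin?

note 8 onset = 9b = 7200.0ms

1. 0.0ms @ 0 + 1200.0ms (3/2)
2. 1200.0ms @ 3/2 + 1200.0ms (3/2)
3. 2400.0ms @ 3 + 800.0ms (1)
4. 3200.0ms @ 4 + 800.0ms (1)
5. 4000.0ms @ 5 + 1400.0ms (7/4)
6. 5400.0ms @ 27/4 + 600.0ms (3/4)
7. 6000.0ms @ 15/2 + 1200.0ms (3/2)
8. 7200.0ms @ 9 + 2400.0ms (3)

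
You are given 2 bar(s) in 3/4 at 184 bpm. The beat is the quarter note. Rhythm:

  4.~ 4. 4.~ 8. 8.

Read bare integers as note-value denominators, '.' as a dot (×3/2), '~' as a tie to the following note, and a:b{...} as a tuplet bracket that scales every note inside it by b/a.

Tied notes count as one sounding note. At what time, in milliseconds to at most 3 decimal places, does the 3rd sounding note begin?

note 3 onset = 21/4b = 1711.957ms

1. 0.0ms @ 0 + 978.261ms (3)
2. 978.261ms @ 3 + 733.696ms (9/4)
3. 1711.957ms @ 21/4 + 244.565ms (3/4)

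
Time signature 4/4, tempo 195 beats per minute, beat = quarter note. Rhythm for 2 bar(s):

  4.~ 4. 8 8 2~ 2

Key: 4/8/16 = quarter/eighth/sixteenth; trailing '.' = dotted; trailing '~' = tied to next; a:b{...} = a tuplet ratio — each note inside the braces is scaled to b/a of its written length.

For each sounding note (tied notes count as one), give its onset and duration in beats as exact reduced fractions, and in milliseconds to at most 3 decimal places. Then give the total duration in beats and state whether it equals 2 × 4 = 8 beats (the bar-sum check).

1) 0.0ms=0b +923.077ms=3b
2) 923.077ms=3b +153.846ms=1/2b
3) 1076.923ms=7/2b +153.846ms=1/2b
4) 1230.769ms=4b +1230.769ms=4b
Σ=8b of 8 (195bpm 4/4) — PASS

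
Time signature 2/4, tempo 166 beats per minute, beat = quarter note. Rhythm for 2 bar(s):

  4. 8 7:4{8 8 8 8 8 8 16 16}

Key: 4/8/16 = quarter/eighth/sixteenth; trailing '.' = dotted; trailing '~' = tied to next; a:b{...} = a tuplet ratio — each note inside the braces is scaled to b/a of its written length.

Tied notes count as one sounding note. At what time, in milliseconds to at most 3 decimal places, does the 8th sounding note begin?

note 8 onset = 24/7b = 1239.243ms

1. 0.0ms @ 0 + 542.169ms (3/2)
2. 542.169ms @ 3/2 + 180.723ms (1/2)
3. 722.892ms @ 2 + 103.27ms (2/7)
4. 826.162ms @ 16/7 + 103.27ms (2/7)
5. 929.432ms @ 18/7 + 103.27ms (2/7)
6. 1032.702ms @ 20/7 + 103.27ms (2/7)
7. 1135.972ms @ 22/7 + 103.27ms (2/7)
8. 1239.243ms @ 24/7 + 103.27ms (2/7)
9. 1342.513ms @ 26/7 + 51.635ms (1/7)
10. 1394.148ms @ 27/7 + 51.635ms (1/7)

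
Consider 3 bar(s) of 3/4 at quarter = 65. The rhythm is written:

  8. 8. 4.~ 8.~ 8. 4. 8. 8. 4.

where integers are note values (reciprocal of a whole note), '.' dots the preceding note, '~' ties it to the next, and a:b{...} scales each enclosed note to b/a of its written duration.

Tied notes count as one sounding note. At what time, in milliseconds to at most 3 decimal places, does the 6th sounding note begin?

note 6 onset = 27/4b = 6230.769ms

1. 0.0ms @ 0 + 692.308ms (3/4)
2. 692.308ms @ 3/4 + 692.308ms (3/4)
3. 1384.615ms @ 3/2 + 2769.231ms (3)
4. 4153.846ms @ 9/2 + 1384.615ms (3/2)
5. 5538.462ms @ 6 + 692.308ms (3/4)
6. 6230.769ms @ 27/4 + 692.308ms (3/4)
7. 6923.077ms @ 15/2 + 1384.615ms (3/2)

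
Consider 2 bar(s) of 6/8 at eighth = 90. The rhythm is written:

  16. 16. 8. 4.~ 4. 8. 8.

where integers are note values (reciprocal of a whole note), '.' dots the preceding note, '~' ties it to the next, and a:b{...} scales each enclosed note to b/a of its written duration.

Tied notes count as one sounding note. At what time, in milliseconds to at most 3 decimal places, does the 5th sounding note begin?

1. 0.0ms @ 0 + 500.0ms (3/4)
2. 500.0ms @ 3/4 + 500.0ms (3/4)
3. 1000.0ms @ 3/2 + 1000.0ms (3/2)
4. 2000.0ms @ 3 + 4000.0ms (6)
5. 6000.0ms @ 9 + 1000.0ms (3/2)
6. 7000.0ms @ 21/2 + 1000.0ms (3/2)

note 5 onset = 9b = 6000.0ms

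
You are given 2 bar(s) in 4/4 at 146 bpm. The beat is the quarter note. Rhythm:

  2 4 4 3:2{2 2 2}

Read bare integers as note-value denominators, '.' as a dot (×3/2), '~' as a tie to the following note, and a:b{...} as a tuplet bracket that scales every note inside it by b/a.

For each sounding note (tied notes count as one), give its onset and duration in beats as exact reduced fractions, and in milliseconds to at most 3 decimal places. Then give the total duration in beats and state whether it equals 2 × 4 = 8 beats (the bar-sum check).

1) 0.0ms=0b +821.918ms=2b
2) 821.918ms=2b +410.959ms=1b
3) 1232.877ms=3b +410.959ms=1b
4) 1643.836ms=4b +547.945ms=4/3b
5) 2191.781ms=16/3b +547.945ms=4/3b
6) 2739.726ms=20/3b +547.945ms=4/3b
Σ=8b of 8 (146bpm 4/4) — PASS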